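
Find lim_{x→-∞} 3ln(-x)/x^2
This is an ∞/∞ indeterminate form as x → -∞.
Compare growth rates of the dominant terms (exponentials ≫ polynomials ≫ logarithms), or apply L'Hôpital's rule; the quotient → 0.
Limit = 0.

Final answer: 0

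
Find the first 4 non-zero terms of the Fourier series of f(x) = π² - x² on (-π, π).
4·cos(x) - cos(2·x) + 4·cos(3·x)/9 + 2·π^2/3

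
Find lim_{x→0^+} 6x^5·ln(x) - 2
The product is a 0·∞ indeterminate form at x → 0⁺.
Rewrite the product as 6·ln(x) / x^(-5) and apply L'Hôpital, or use the standard hierarchy x^(-5) ≫ |ln x| as x → 0⁺.
The indeterminate product → 0, so the limit = -2.

Final answer: -2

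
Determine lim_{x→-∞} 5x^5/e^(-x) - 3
The quotient is an ∞/∞ indeterminate form as x → -∞.
Compare growth rates of the dominant terms (exponentials ≫ polynomials ≫ logarithms), or apply L'Hôpital's rule; the quotient → 0.
Adding the constant: 0 - 3 = -3. Limit = -3.

Final answer: -3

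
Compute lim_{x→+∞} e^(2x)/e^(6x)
This is an ∞/∞ indeterminate form as x → +∞.
Rewrite e^(2x)/e^(6x) = e^((2−6)x) = e^(-4x); the exponent coefficient is -4 < 0 so e^(-4x) → 0.
Limit = 0.

Final answer: 0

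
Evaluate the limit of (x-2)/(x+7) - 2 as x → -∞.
Evaluate the dominant behaviour as x → -∞; each term tends to a finite value or vanishes.
Limit = -1.

Final answer: -1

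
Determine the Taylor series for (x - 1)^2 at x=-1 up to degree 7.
4 - 4·(x + 1) + (x + 1)^2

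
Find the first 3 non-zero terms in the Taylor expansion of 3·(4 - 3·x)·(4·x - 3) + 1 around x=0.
-36·x^2 + 75·x - 35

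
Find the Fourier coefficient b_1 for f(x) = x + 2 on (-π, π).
b_1 = (1/π) ∫_{-π}^{π} f(x)·sin(1x) dx.
Evaluate the integral (use parity and integration by parts as needed): b_1 = 2.

Final answer: 2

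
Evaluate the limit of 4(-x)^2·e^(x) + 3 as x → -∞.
The product is a 0·∞ indeterminate form at x → -∞.
Rewrite the product as 4(-x)^2 / e^(-x) (an ∞/∞ form) and apply L'Hôpital, or use the standard hierarchy e^(|x|) ≫ |(-x)^2| as x → -∞.
The indeterminate product → 0, so the limit = 3.

Final answer: 3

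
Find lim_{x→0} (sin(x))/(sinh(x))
Both numerator and denominator → 0 as x → 0; this is a 0/0 indeterminate form.
Expand each to leading order near x = 0: numerator ~ x, denominator ~ x.
The limit of the ratio is 1.

Final answer: 1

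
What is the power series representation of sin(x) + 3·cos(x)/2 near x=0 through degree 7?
-x^7/5040 - x^6/480 + x^5/120 + x^4/16 - x^3/6 - 3·x^2/4 + x + 3/2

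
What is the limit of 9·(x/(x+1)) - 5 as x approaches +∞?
Evaluate the dominant behaviour as x → +∞; each term tends to a finite value or vanishes.
Limit = 4.

Final answer: 4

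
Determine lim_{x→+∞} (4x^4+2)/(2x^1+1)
This is an ∞/∞ indeterminate form as x → +∞.
Divide numerator and denominator by x^4 and let the lower-order terms vanish; the numerator's degree 4 exceeds the denominator's degree 1, so the quotient diverges.
Limit = ∞.

Final answer: ∞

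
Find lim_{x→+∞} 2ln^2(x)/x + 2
The quotient is an ∞/∞ indeterminate form as x → +∞.
The polynomial denominator x dominates the logarithmic numerator (any positive power of x ≫ ln^2(x) as x → ∞), so the quotient → 0.
Adding the constant: 0 + 2 = 2. Limit = 2.

Final answer: 2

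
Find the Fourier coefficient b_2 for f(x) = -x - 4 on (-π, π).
b_2 = (1/π) ∫_{-π}^{π} f(x)·sin(2x) dx.
Evaluate the integral (use parity and integration by parts as needed): b_2 = 1.

Final answer: 1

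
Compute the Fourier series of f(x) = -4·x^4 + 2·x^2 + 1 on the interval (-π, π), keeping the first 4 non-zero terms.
(-200 + 32·π^2)·cos(x) + (14 - 8·π^2)·cos(2·x) + (-88/27 + 32·π^2/9)·cos(3·x) - 4·π^4/5 + 1 + 2·π^2/3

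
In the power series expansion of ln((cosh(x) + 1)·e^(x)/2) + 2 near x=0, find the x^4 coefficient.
Expand to order 4: ln((cosh(x) + 1)·e^(x)/2) + 2 = -x^4/96 + x^2/4 + x + 2 + O(x^5).
The coefficient of x^4 is -1/96.

Final answer: -1/96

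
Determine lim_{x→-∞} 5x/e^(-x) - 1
The quotient is an ∞/∞ indeterminate form as x → -∞.
Compare growth rates of the dominant terms (exponentials ≫ polynomials ≫ logarithms), or apply L'Hôpital's rule; the quotient → 0.
Adding the constant: 0 - 1 = -1. Limit = -1.

Final answer: -1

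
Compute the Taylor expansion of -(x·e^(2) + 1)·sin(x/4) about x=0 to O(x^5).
x^4·e^(2)/384 + x^3/384 - x^2·e^(2)/4 - x/4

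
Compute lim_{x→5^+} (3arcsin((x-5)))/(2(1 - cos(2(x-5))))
Both numerator and denominator → 0 as x → 5^+; this is a 0/0 indeterminate form.
Expand each to leading order near x = 5: numerator ~ 3·(x - 5), denominator ~ 4·(x - 5)^2.
The limit of the ratio is ∞.

Final answer: ∞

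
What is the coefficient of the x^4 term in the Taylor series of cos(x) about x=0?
Expand to order 4: cos(x) = x^4/24 - x^2/2 + 1 + O(x^5).
The coefficient of x^4 is 1/24.

Final answer: 1/24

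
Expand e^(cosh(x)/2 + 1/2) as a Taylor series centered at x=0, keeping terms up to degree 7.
49·e·x^6/5760 + 5·e·x^4/96 + e·x^2/4 + e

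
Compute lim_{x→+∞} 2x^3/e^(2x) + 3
The quotient is an ∞/∞ indeterminate form as x → +∞.
The exponential denominator e^(2x) dominates the polynomial numerator (e^x ≫ x^3 as x → ∞), so the quotient → 0.
Adding the constant: 0 + 3 = 3. Limit = 3.

Final answer: 3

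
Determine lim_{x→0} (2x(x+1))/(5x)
Both numerator and denominator → 0 as x → 0; this is a 0/0 indeterminate form.
Expand each to leading order near x = 0: numerator ~ 2·x, denominator ~ 5·x.
The limit of the ratio is 2/5.

Final answer: 2/5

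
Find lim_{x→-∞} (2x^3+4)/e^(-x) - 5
The quotient is an ∞/∞ indeterminate form as x → -∞.
Compare growth rates of the dominant terms (exponentials ≫ polynomials ≫ logarithms), or apply L'Hôpital's rule; the quotient → 0.
Adding the constant: 0 - 5 = -5. Limit = -5.

Final answer: -5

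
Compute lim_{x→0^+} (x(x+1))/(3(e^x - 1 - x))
Both numerator and denominator → 0 as x → 0^+; this is a 0/0 indeterminate form.
Expand each to leading order near x = 0: numerator ~ x, denominator ~ 3·x^2/2.
The limit of the ratio is ∞.

Final answer: ∞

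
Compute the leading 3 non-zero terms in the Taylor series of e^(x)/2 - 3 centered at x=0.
x^2/4 + x/2 - 5/2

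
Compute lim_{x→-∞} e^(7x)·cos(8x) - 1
Evaluate the dominant behaviour as x → -∞; each term tends to a finite value or vanishes.
Limit = -1.

Final answer: -1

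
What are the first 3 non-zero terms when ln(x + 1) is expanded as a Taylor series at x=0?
x^3/3 - x^2/2 + x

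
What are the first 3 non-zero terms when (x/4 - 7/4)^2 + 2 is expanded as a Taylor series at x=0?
x^2/16 - 7·x/8 + 81/16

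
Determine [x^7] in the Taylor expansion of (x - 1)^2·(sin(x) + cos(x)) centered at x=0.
Expand to order 7: (x - 1)^2·(sin(x) + cos(x)) = 11·x^7/1008 + 17·x^6/720 - 29·x^5/120 - x^4/8 + 11·x^3/6 - 3·x^2/2 - x + 1 + O(x^8).
The coefficient of x^7 is 11/1008.

Final answer: 11/1008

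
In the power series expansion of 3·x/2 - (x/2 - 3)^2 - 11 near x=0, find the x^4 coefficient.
Expand to order 4: 3·x/2 - (x/2 - 3)^2 - 11 = -x^2/4 + 9·x/2 - 20 + O(x^5).
The coefficient of x^4 is 0.

Final answer: 0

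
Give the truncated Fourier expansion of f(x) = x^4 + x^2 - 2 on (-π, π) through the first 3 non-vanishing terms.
(44 - 8·π^2)·cos(x) + (-2 + 2·π^2)·cos(2·x) - 2 + π^2/3 + π^4/5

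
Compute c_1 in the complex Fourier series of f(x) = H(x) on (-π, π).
Compute the real Fourier coefficients first: a_1 = 0, b_1 = 2/π.
Then c_1 = (a_1 − i·b_1)/2 = -i/π.

Final answer: -i/π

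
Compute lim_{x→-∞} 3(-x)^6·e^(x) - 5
The product is a 0·∞ indeterminate form at x → -∞.
Rewrite the product as 3(-x)^6 / e^(-x) (an ∞/∞ form) and apply L'Hôpital, or use the standard hierarchy e^(|x|) ≫ |(-x)^6| as x → -∞.
The indeterminate product → 0, so the limit = -5.

Final answer: -5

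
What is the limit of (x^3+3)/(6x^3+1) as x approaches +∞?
This is an ∞/∞ indeterminate form as x → +∞.
Divide numerator and denominator by x^3 and let the lower-order terms vanish; the leading terms give 1/6.
Limit = 1/6.

Final answer: 1/6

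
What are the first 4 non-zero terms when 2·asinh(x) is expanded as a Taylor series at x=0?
-5·x^7/56 + 3·x^5/20 - x^3/3 + 2·x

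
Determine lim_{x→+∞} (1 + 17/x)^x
As x → +∞: this is the defining limit (1 + 17/x)^x → e^17.
Limit = e^(17).

Final answer: e^(17)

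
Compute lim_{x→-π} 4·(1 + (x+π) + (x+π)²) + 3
Direct substitution at x = -π gives 7.

Final answer: 7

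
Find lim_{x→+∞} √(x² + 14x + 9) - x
This is an ∞ − ∞ indeterminate form.
Multiply and divide by the conjugate √(x²+14x + 9) + x; the x² terms cancel, leaving (14x + 9)/(√(x²+14x + 9)+x) → 14/2 = 7.
Limit = 7.

Final answer: 7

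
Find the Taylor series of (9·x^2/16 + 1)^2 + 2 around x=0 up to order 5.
81·x^4/256 + 9·x^2/8 + 3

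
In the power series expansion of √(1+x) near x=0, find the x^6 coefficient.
Expand to order 6: √(1+x) = -21·x^6/1024 + 7·x^5/256 - 5·x^4/128 + x^3/16 - x^2/8 + x/2 + 1 + O(x^7).
The coefficient of x^6 is -21/1024.

Final answer: -21/1024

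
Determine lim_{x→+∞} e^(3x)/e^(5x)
This is an ∞/∞ indeterminate form as x → +∞.
Rewrite e^(3x)/e^(5x) = e^((3−5)x) = e^(-2x); the exponent coefficient is -2 < 0 so e^(-2x) → 0.
Limit = 0.

Final answer: 0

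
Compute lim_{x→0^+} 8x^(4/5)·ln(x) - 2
The product is a 0·∞ indeterminate form at x → 0⁺.
Rewrite the product as 8·ln(x) / x^(-4/5) and apply L'Hôpital, or use the standard hierarchy x^(-4/5) ≫ |ln x| as x → 0⁺.
The indeterminate product → 0, so the limit = -2.

Final answer: -2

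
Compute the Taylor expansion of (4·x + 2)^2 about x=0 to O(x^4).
16·x^2 + 16·x + 4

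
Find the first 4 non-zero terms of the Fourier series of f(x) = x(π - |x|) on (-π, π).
8·sin(x)/π + 8·sin(3·x)/(27·π) + 8·sin(5·x)/(125·π) + 8·sin(7·x)/(343·π)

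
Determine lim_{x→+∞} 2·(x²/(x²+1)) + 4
Evaluate the dominant behaviour as x → +∞; each term tends to a finite value or vanishes.
Limit = 6.

Final answer: 6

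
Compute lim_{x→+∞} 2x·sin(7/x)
As x → +∞: let u = 7/x → 0⁺; then 2·x·sin(7/x) = 2·7·sin(u)/u → 2·7·1 = 14.
Limit = 14.

Final answer: 14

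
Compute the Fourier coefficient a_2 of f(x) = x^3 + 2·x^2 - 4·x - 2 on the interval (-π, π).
a_2 = (1/π) ∫_{-π}^{π} f(x)·cos(2x) dx.
Evaluate the integral (use parity and integration by parts as needed): a_2 = 2.

Final answer: 2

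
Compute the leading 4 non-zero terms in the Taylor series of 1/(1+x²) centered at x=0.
-x^6 + x^4 - x^2 + 1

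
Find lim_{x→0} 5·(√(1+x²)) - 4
Direct substitution at x = 0 gives 1.

Final answer: 1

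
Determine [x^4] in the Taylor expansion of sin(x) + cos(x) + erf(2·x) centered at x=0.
Expand to order 4: sin(x) + cos(x) + erf(2·x) = x^4/24 + x^3·(-16/(3·√(π)) - 1/6) - x^2/2 + x·(1 + 4/√(π)) + 1 + O(x^5).
The coefficient of x^4 is 1/24.

Final answer: 1/24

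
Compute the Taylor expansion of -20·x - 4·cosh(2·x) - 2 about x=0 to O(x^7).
-16·x^6/45 - 8·x^4/3 - 8·x^2 - 20·x - 6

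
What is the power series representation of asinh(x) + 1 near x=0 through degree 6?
3·x^5/40 - x^3/6 + x + 1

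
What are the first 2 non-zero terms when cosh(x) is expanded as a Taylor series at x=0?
x^2/2 + 1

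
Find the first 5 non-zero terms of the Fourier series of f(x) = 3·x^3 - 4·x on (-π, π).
(-44 + 6·π^2)·sin(x) + (17/2 - 3·π^2)·sin(2·x) + (-4 + 2·π^2)·sin(3·x) + (41/16 - 3·π^2/2)·sin(4·x) + (-236/125 + 6·π^2/5)·sin(5·x)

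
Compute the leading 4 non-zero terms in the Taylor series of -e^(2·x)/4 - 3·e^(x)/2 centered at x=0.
-7·x^3/12 - 5·x^2/4 - 2·x - 7/4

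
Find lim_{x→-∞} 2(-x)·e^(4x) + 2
The product is a 0·∞ indeterminate form at x → -∞.
Rewrite the product as 2(-x) / e^(-4x) (an ∞/∞ form) and apply L'Hôpital, or use the standard hierarchy e^(4|x|) ≫ |(-x)| as x → -∞.
The indeterminate product → 0, so the limit = 2.

Final answer: 2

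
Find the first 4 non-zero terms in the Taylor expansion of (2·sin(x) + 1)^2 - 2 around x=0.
-2·x^3/3 + 4·x^2 + 4·x - 1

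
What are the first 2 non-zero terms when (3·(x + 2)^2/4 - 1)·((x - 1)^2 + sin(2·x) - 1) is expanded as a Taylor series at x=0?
x^3/3 + 2·x^2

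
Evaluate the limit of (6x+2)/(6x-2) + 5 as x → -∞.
Evaluate the dominant behaviour as x → -∞; each term tends to a finite value or vanishes.
Limit = 6.

Final answer: 6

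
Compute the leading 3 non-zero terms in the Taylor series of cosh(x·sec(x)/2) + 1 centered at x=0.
49·x^4/384 + x^2/8 + 2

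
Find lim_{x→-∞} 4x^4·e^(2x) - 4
The product is a 0·∞ indeterminate form at x → -∞.
Rewrite the product as 4x^4 / e^(-2x) (an ∞/∞ form) and apply L'Hôpital, or use the standard hierarchy e^(2|x|) ≫ |x^4| as x → -∞.
The indeterminate product → 0, so the limit = -4.

Final answer: -4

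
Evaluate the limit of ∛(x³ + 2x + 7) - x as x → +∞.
This is an ∞ − ∞ indeterminate form.
Multiply by (A² + AB + B²)/(A² + AB + B²) where A = ∛(x³+2x + 7), B = x to use A³ − B³ = (A−B)(A²+AB+B²); the x³ terms cancel, leaving (2x + 7)/(A²+AB+B²) with denominator ~ 3x², so the limit is 0.
Limit = 0.

Final answer: 0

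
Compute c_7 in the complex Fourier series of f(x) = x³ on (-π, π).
Compute the real Fourier coefficients first: a_7 = 0, b_7 = -12/343 + 2·π^2/7.
Then c_7 = (a_7 − i·b_7)/2 = -i·π^2/7 + 6·i/343.

Final answer: -i·π^2/7 + 6·i/343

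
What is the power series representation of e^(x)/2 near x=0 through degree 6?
x^6/1440 + x^5/240 + x^4/48 + x^3/12 + x^2/4 + x/2 + 1/2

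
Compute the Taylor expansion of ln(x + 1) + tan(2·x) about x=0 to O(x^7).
-x^6/6 + 67·x^5/15 - x^4/4 + 3·x^3 - x^2/2 + 3·x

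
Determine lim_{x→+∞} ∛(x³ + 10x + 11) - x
This is an ∞ − ∞ indeterminate form.
Multiply by (A² + AB + B²)/(A² + AB + B²) where A = ∛(x³+10x + 11), B = x to use A³ − B³ = (A−B)(A²+AB+B²); the x³ terms cancel, leaving (10x + 11)/(A²+AB+B²) with denominator ~ 3x², so the limit is 0.
Limit = 0.

Final answer: 0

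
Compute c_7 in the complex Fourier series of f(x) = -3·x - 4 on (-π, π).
Compute the real Fourier coefficients first: a_7 = 0, b_7 = -6/7.
Then c_7 = (a_7 − i·b_7)/2 = 3·i/7.

Final answer: 3·i/7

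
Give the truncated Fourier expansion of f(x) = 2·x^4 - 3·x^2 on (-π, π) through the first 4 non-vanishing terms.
(108 - 16·π^2)·cos(x) + (-9 + 4·π^2)·cos(2·x) + (68/27 - 16·π^2/9)·cos(3·x) - π^2 + 2·π^4/5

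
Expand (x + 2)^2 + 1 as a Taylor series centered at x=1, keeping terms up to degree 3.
10 + 6·(x - 1) + (x - 1)^2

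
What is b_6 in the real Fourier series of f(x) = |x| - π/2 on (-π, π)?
b_6 = (1/π) ∫_{-π}^{π} f(x)·sin(6x) dx.
Evaluate the integral (use parity and integration by parts as needed): b_6 = 0.

Final answer: 0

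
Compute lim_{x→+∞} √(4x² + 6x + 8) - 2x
As x → +∞: multiply by the conjugate to get (6x+8)/(√(4x²+6x+8)+2x); the denominator ~ 4x, so the limit is 6/4 = 3/2.
Limit = 3/2.

Final answer: 3/2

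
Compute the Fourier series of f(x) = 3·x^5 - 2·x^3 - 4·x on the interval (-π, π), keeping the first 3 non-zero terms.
(-124·π^2 + 6·π^4 + 736)·sin(x) + (-3·π^4 - 43/2 + 17·π^2)·sin(2·x) + (-52·π^2/9 + 32/27 + 2·π^4)·sin(3·x)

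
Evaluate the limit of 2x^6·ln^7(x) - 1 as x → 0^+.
The product is a 0·∞ indeterminate form at x → 0⁺.
Rewrite the product as 2·ln^7(x) / x^(-6) and apply L'Hôpital, or use the standard hierarchy x^(-6) ≫ |ln x|^7 as x → 0⁺.
The indeterminate product → 0, so the limit = -1.

Final answer: -1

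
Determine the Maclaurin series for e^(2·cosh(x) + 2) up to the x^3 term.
x^2·e^(4) + e^(4)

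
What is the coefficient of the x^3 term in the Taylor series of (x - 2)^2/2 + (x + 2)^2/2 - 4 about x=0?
Expand to order 3: (x - 2)^2/2 + (x + 2)^2/2 - 4 = x^2 + O(x^4).
The coefficient of x^3 is 0.

Final answer: 0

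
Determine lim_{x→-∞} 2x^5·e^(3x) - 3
The product is a 0·∞ indeterminate form at x → -∞.
Rewrite the product as 2x^5 / e^(-3x) (an ∞/∞ form) and apply L'Hôpital, or use the standard hierarchy e^(3|x|) ≫ |x^5| as x → -∞.
The indeterminate product → 0, so the limit = -3.

Final answer: -3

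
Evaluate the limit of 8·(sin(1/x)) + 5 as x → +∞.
Evaluate the dominant behaviour as x → +∞; each term tends to a finite value or vanishes.
Limit = 5.

Final answer: 5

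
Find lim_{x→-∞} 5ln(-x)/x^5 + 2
The quotient is an ∞/∞ indeterminate form as x → -∞.
Compare growth rates of the dominant terms (exponentials ≫ polynomials ≫ logarithms), or apply L'Hôpital's rule; the quotient → 0.
Adding the constant: 0 + 2 = 2. Limit = 2.

Final answer: 2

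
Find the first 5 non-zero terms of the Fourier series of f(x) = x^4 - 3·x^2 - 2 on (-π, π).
(60 - 8·π^2)·cos(x) + (-6 + 2·π^2)·cos(2·x) + (52/27 - 8·π^2/9)·cos(3·x) + (-15/16 + π^2/2)·cos(4·x) - π^2 - 2 + π^4/5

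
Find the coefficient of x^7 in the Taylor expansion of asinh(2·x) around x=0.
Expand to order 7: asinh(2·x) = -40·x^7/7 + 12·x^5/5 - 4·x^3/3 + 2·x + O(x^8).
The coefficient of x^7 is -40/7.

Final answer: -40/7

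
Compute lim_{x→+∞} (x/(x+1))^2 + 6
As x → +∞: x/(x+1) = 1/(1 + 1/x) → 1, and the 2nd power of a limit-1 base also → 1; with the additive constant, 1 + 6 = 7.
Limit = 7.

Final answer: 7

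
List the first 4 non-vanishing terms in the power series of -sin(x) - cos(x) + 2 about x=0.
x^3/6 + x^2/2 - x + 1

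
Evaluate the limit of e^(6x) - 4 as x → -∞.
Evaluate the dominant behaviour as x → -∞; each term tends to a finite value or vanishes.
Limit = -4.

Final answer: -4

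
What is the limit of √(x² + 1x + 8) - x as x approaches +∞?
This is an ∞ − ∞ indeterminate form.
Multiply and divide by the conjugate √(x²+1x + 8) + x; the x² terms cancel, leaving (1x + 8)/(√(x²+1x + 8)+x) → 1/2.
Limit = 1/2.

Final answer: 1/2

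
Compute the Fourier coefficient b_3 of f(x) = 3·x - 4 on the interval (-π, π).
b_3 = (1/π) ∫_{-π}^{π} f(x)·sin(3x) dx.
Evaluate the integral (use parity and integration by parts as needed): b_3 = 2.

Final answer: 2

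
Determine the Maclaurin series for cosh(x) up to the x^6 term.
x^6/720 + x^4/24 + x^2/2 + 1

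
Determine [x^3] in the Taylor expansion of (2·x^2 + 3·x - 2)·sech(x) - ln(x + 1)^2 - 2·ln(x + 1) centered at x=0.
Expand to order 3: (2·x^2 + 3·x - 2)·sech(x) - ln(x + 1)^2 - 2·ln(x + 1) = -7·x^3/6 + 3·x^2 + x - 2 + O(x^4).
The coefficient of x^3 is -7/6.

Final answer: -7/6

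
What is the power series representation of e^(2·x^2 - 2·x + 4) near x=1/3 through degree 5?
e^(32/9) - 2·e^(32/9)·(x - 1/3)/3 + 20·e^(32/9)·(x - 1/3)^2/9 - 112·e^(32/9)·(x - 1/3)^3/81 + 596·e^(32/9)·(x - 1/3)^4/243 - 5224·e^(32/9)·(x - 1/3)^5/3645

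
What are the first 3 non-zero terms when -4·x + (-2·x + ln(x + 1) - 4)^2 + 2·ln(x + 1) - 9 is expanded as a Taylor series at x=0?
4·x^2 + 6·x + 7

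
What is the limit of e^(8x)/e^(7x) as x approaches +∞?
This is an ∞/∞ indeterminate form as x → +∞.
Rewrite e^(8x)/e^(7x) = e^((8−7)x) = e^(x); the exponent coefficient is 1 > 0 so e^(x) → ∞.
Limit = ∞.

Final answer: ∞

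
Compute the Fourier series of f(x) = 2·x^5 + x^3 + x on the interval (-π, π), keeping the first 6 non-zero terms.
(-78·π^2 + 4·π^4 + 470)·sin(x) + (-2·π^4 - 29/2 + 9·π^2)·sin(2·x) + (-62·π^2/27 + 178/81 + 4·π^4/3)·sin(3·x) + (-π^4 - 25/32 + 3·π^2/4)·sin(4·x) + (-6·π^2/25 + 286/625 + 4·π^4/5)·sin(5·x) + (-2·π^4/3 - 55/162 + π^2/27)·sin(6·x)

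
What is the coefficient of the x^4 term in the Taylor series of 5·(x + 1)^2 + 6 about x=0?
Expand to order 4: 5·(x + 1)^2 + 6 = 5·x^2 + 10·x + 11 + O(x^5).
The coefficient of x^4 is 0.

Final answer: 0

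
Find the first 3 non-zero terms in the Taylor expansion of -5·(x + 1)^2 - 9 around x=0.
-5·x^2 - 10·x - 14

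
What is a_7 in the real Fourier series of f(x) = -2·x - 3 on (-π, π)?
a_7 = (1/π) ∫_{-π}^{π} f(x)·cos(7x) dx.
Evaluate the integral (use parity and integration by parts as needed): a_7 = 0.

Final answer: 0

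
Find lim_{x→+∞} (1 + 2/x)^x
As x → +∞: this is the defining limit (1 + 2/x)^x → e^2.
Limit = e^(2).

Final answer: e^(2)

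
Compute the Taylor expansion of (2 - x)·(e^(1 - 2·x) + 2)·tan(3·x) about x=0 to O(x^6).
x^5·(648/5 + 634·e/5) + x^4·(-59·e - 18) + x^3·(36 + 36·e) + x^2·(-15·e - 6) + x·(12 + 6·e)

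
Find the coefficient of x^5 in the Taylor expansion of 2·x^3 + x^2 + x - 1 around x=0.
Expand to order 5: 2·x^3 + x^2 + x - 1 = 2·x^3 + x^2 + x - 1 + O(x^6).
The coefficient of x^5 is 0.

Final answer: 0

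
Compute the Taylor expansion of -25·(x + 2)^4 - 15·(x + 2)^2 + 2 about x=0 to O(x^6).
-25·x^4 - 200·x^3 - 615·x^2 - 860·x - 458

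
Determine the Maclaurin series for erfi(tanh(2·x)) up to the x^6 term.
-32·x^5/(5·√(π)) + 4·x/√(π)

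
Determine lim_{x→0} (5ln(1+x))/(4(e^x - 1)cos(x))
Both numerator and denominator → 0 as x → 0; this is a 0/0 indeterminate form.
Expand each to leading order near x = 0: numerator ~ 5·x, denominator ~ 4·x.
The limit of the ratio is 5/4.

Final answer: 5/4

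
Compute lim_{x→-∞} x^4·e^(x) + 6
The product is a 0·∞ indeterminate form at x → -∞.
Rewrite the product as x^4 / e^(-x) (an ∞/∞ form) and apply L'Hôpital, or use the standard hierarchy e^(|x|) ≫ |x^4| as x → -∞.
The indeterminate product → 0, so the limit = 6.

Final answer: 6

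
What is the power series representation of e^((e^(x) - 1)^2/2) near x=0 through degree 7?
17·x^7/60 + 241·x^6/720 + 3·x^5/8 + 5·x^4/12 + x^3/2 + x^2/2 + 1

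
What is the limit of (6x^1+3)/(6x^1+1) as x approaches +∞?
This is an ∞/∞ indeterminate form as x → +∞.
Divide numerator and denominator by x and let the lower-order terms vanish; the leading terms give 6/6 = 1.
Limit = 1.

Final answer: 1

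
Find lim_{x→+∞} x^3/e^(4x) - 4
The quotient is an ∞/∞ indeterminate form as x → +∞.
The exponential denominator e^(4x) dominates the polynomial numerator (e^x ≫ x^3 as x → ∞), so the quotient → 0.
Adding the constant: 0 - 4 = -4. Limit = -4.

Final answer: -4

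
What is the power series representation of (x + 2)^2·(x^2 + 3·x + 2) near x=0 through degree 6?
x^4 + 7·x^3 + 18·x^2 + 20·x + 8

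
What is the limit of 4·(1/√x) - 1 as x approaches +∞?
Evaluate the dominant behaviour as x → +∞; each term tends to a finite value or vanishes.
Limit = -1.

Final answer: -1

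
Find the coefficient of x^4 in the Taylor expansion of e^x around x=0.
Expand to order 4: e^x = x^4/24 + x^3/6 + x^2/2 + x + 1 + O(x^5).
The coefficient of x^4 is 1/24.

Final answer: 1/24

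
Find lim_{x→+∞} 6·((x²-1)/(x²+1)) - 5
Evaluate the dominant behaviour as x → +∞; each term tends to a finite value or vanishes.
Limit = 1.

Final answer: 1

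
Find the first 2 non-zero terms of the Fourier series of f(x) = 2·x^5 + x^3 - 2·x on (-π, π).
(-78·π^2 + 4·π^4 + 464)·sin(x) + (-2·π^4 - 23/2 + 9·π^2)·sin(2·x)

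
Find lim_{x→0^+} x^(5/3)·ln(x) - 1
The product is a 0·∞ indeterminate form at x → 0⁺.
Rewrite the product as ln(x) / x^(-5/3) and apply L'Hôpital, or use the standard hierarchy x^(-5/3) ≫ |ln x| as x → 0⁺.
The indeterminate product → 0, so the limit = -1.

Final answer: -1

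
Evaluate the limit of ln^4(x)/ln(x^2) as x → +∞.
This is an ∞/∞ indeterminate form as x → +∞.
Write ln(x^2) = 2·ln(x), reducing the quotient to ln^3(x)/2 → ∞.
Limit = ∞.

Final answer: ∞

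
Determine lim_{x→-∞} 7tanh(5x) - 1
Evaluate the dominant behaviour as x → -∞; each term tends to a finite value or vanishes.
Limit = -8.

Final answer: -8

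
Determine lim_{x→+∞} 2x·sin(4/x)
As x → +∞: let u = 4/x → 0⁺; then 2·x·sin(4/x) = 2·4·sin(u)/u → 2·4·1 = 8.
Limit = 8.

Final answer: 8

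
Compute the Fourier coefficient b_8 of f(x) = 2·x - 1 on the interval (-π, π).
b_8 = (1/π) ∫_{-π}^{π} f(x)·sin(8x) dx.
Evaluate the integral (use parity and integration by parts as needed): b_8 = -1/2.

Final answer: -1/2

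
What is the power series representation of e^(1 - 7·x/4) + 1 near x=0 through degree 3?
-343·e·x^3/384 + 49·e·x^2/32 - 7·e·x/4 + 1 + e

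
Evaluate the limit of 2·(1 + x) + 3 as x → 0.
Direct substitution at x = 0 gives 5.

Final answer: 5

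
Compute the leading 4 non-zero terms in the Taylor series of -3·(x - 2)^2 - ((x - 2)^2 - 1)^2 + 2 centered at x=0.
8·x^3 - 25·x^2 + 36·x - 19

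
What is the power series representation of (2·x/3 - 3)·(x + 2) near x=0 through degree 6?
2·x^2/3 - 5·x/3 - 6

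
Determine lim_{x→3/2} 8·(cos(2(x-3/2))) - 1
Direct substitution at x = 3/2 gives 7.

Final answer: 7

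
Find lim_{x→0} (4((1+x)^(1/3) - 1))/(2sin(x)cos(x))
Both numerator and denominator → 0 as x → 0; this is a 0/0 indeterminate form.
Expand each to leading order near x = 0: numerator ~ 4·x/3, denominator ~ 2·x.
The limit of the ratio is 2/3.

Final answer: 2/3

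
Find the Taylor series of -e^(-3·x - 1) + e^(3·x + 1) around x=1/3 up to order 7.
(-1 + e^(4))·e^(-2) + (3 + 3·e^(4))·e^(-2)·(x - 1/3) + (-9 + 9·e^(4))·e^(-2)·(x - 1/3)^2/2 + (9 + 9·e^(4))·e^(-2)·(x - 1/3)^3/2 + (-27 + 27·e^(4))·e^(-2)·(x - 1/3)^4/8 + (81 + 81·e^(4))·e^(-2)·(x - 1/3)^5/40 + (-81 + 81·e^(4))·e^(-2)·(x - 1/3)^6/80 + (243 + 243·e^(4))·e^(-2)·(x - 1/3)^7/560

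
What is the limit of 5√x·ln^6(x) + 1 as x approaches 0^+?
The product is a 0·∞ indeterminate form at x → 0⁺.
Rewrite the product as 5·ln^6(x) / x^(-1/2) and apply L'Hôpital, or use the standard hierarchy x^(-1/2) ≫ |ln x|^6 as x → 0⁺.
The indeterminate product → 0, so the limit = 1.

Final answer: 1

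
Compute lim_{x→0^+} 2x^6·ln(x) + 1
The product is a 0·∞ indeterminate form at x → 0⁺.
Rewrite the product as 2·ln(x) / x^(-6) and apply L'Hôpital, or use the standard hierarchy x^(-6) ≫ |ln x| as x → 0⁺.
The indeterminate product → 0, so the limit = 1.

Final answer: 1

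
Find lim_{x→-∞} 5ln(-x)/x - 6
The quotient is an ∞/∞ indeterminate form as x → -∞.
Compare growth rates of the dominant terms (exponentials ≫ polynomials ≫ logarithms), or apply L'Hôpital's rule; the quotient → 0.
Adding the constant: 0 - 6 = -6. Limit = -6.

Final answer: -6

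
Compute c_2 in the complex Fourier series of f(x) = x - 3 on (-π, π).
Compute the real Fourier coefficients first: a_2 = 0, b_2 = -1.
Then c_2 = (a_2 − i·b_2)/2 = i/2.

Final answer: i/2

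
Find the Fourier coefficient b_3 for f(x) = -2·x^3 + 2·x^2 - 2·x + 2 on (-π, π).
b_3 = (1/π) ∫_{-π}^{π} f(x)·sin(3x) dx.
Evaluate the integral (use parity and integration by parts as needed): b_3 = -4·π^2/3 - 4/9.

Final answer: -4·π^2/3 - 4/9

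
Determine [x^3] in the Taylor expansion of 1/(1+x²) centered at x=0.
Expand to order 3: 1/(1+x²) = 1 - x^2 + O(x^4).
The coefficient of x^3 is 0.

Final answer: 0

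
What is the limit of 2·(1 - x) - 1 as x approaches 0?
Direct substitution at x = 0 gives 1.

Final answer: 1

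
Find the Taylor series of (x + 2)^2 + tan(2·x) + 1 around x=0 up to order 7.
2176·x^7/315 + 64·x^5/15 + 8·x^3/3 + x^2 + 6·x + 5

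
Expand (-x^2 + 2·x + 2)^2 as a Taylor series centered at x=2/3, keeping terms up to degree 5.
676/81 + 104·(x - 2/3)/27 - 16·(x - 2/3)^2/3 - 4·(x - 2/3)^3/3 + (x - 2/3)^4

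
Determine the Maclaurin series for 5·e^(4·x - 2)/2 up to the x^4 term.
80·x^4·e^(-2)/3 + 80·x^3·e^(-2)/3 + 20·x^2·e^(-2) + 10·x·e^(-2) + 5·e^(-2)/2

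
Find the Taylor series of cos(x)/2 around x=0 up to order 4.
x^4/48 - x^2/4 + 1/2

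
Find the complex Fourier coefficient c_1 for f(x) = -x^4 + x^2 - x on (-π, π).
Compute the real Fourier coefficients first: a_1 = -52 + 8·π^2, b_1 = -2.
Then c_1 = (a_1 − i·b_1)/2 = -26 + 4·π^2 + i.

Final answer: -26 + 4·π^2 + i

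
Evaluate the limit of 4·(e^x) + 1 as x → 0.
Direct substitution at x = 0 gives 5.

Final answer: 5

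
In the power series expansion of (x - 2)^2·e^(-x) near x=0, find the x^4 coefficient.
Expand to order 4: (x - 2)^2·e^(-x) = 4·x^4/3 - 11·x^3/3 + 7·x^2 - 8·x + 4 + O(x^5).
The coefficient of x^4 is 4/3.

Final answer: 4/3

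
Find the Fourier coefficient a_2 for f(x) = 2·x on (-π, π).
a_2 = (1/π) ∫_{-π}^{π} f(x)·cos(2x) dx.
Evaluate the integral (use parity and integration by parts as needed): a_2 = 0.

Final answer: 0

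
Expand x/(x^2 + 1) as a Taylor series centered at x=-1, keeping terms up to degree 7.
-1/2 + (x + 1)^2/4 + (x + 1)^3/4 + (x + 1)^4/8 - (x + 1)^6/16 - (x + 1)^7/16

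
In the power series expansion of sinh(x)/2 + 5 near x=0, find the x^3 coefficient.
Expand to order 3: sinh(x)/2 + 5 = x^3/12 + x/2 + 5 + O(x^4).
The coefficient of x^3 is 1/12.

Final answer: 1/12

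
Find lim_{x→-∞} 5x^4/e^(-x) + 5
The quotient is an ∞/∞ indeterminate form as x → -∞.
Compare growth rates of the dominant terms (exponentials ≫ polynomials ≫ logarithms), or apply L'Hôpital's rule; the quotient → 0.
Adding the constant: 0 + 5 = 5. Limit = 5.

Final answer: 5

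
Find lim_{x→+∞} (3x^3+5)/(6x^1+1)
This is an ∞/∞ indeterminate form as x → +∞.
Divide numerator and denominator by x^3 and let the lower-order terms vanish; the numerator's degree 3 exceeds the denominator's degree 1, so the quotient diverges.
Limit = ∞.

Final answer: ∞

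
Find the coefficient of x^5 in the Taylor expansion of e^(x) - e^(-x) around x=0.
Expand to order 5: e^(x) - e^(-x) = x^5/60 + x^3/3 + 2·x + O(x^6).
The coefficient of x^5 is 1/60.

Final answer: 1/60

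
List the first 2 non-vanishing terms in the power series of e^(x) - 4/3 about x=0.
x - 1/3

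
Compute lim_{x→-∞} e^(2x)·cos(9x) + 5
Evaluate the dominant behaviour as x → -∞; each term tends to a finite value or vanishes.
Limit = 5.

Final answer: 5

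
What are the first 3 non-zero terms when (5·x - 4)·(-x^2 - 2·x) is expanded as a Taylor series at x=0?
-5·x^3 - 6·x^2 + 8·x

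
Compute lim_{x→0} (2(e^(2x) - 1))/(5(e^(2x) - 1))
Both numerator and denominator → 0 as x → 0; this is a 0/0 indeterminate form.
Expand each to leading order near x = 0: numerator ~ 4·x, denominator ~ 10·x.
The limit of the ratio is 2/5.

Final answer: 2/5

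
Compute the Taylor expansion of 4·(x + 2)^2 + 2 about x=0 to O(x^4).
4·x^2 + 16·x + 18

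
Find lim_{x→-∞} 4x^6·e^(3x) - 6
The product is a 0·∞ indeterminate form at x → -∞.
Rewrite the product as 4x^6 / e^(-3x) (an ∞/∞ form) and apply L'Hôpital, or use the standard hierarchy e^(3|x|) ≫ |x^6| as x → -∞.
The indeterminate product → 0, so the limit = -6.

Final answer: -6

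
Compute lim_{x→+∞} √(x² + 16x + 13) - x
This is an ∞ − ∞ indeterminate form.
Multiply and divide by the conjugate √(x²+16x + 13) + x; the x² terms cancel, leaving (16x + 13)/(√(x²+16x + 13)+x) → 16/2 = 8.
Limit = 8.

Final answer: 8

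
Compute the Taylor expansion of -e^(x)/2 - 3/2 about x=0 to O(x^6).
-x^5/240 - x^4/48 - x^3/12 - x^2/4 - x/2 - 2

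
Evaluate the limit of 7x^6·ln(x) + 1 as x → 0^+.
The product is a 0·∞ indeterminate form at x → 0⁺.
Rewrite the product as 7·ln(x) / x^(-6) and apply L'Hôpital, or use the standard hierarchy x^(-6) ≫ |ln x| as x → 0⁺.
The indeterminate product → 0, so the limit = 1.

Final answer: 1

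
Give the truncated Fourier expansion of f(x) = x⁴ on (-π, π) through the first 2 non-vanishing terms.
(48 - 8·π^2)·cos(x) + π^4/5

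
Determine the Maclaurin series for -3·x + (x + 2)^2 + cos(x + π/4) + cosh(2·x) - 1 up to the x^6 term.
x^6·(4/45 - √(2)/1440) - √(2)·x^5/240 + x^4·(√(2)/48 + 2/3) + √(2)·x^3/12 + x^2·(3 - √(2)/4) + x·(1 - √(2)/2) + √(2)/2 + 4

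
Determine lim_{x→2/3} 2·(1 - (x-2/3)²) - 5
Direct substitution at x = 2/3 gives -3.

Final answer: -3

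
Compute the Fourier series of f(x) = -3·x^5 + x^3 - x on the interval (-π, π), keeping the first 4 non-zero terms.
(-734 - 6·π^4 + 122·π^2)·sin(x) + (-16·π^2 + 25 + 3·π^4)·sin(2·x) + (-2·π^4 - 110/27 + 46·π^2/9)·sin(3·x) + (-19·π^2/8 + 89/64 + 3·π^4/2)·sin(4·x)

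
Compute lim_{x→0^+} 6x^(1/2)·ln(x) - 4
The product is a 0·∞ indeterminate form at x → 0⁺.
Rewrite the product as 6·ln(x) / x^(-1/2) and apply L'Hôpital, or use the standard hierarchy x^(-1/2) ≫ |ln x| as x → 0⁺.
The indeterminate product → 0, so the limit = -4.

Final answer: -4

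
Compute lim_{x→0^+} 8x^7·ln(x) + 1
The product is a 0·∞ indeterminate form at x → 0⁺.
Rewrite the product as 8·ln(x) / x^(-7) and apply L'Hôpital, or use the standard hierarchy x^(-7) ≫ |ln x| as x → 0⁺.
The indeterminate product → 0, so the limit = 1.

Final answer: 1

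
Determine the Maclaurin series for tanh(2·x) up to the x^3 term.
-8·x^3/3 + 2·x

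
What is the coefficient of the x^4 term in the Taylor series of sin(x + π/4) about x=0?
Expand to order 4: sin(x + π/4) = √(2)·x^4/48 - √(2)·x^3/12 - √(2)·x^2/4 + √(2)·x/2 + √(2)/2 + O(x^5).
The coefficient of x^4 is √(2)/48.

Final answer: √(2)/48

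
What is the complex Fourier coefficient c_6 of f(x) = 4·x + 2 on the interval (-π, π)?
Compute the real Fourier coefficients first: a_6 = 0, b_6 = -4/3.
Then c_6 = (a_6 − i·b_6)/2 = 2·i/3.

Final answer: 2·i/3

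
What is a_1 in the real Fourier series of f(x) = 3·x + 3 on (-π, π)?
a_1 = (1/π) ∫_{-π}^{π} f(x)·cos(1x) dx.
Evaluate the integral (use parity and integration by parts as needed): a_1 = 0.

Final answer: 0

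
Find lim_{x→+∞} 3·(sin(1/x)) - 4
Evaluate the dominant behaviour as x → +∞; each term tends to a finite value or vanishes.
Limit = -4.

Final answer: -4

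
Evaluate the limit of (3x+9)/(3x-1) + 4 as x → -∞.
Evaluate the dominant behaviour as x → -∞; each term tends to a finite value or vanishes.
Limit = 5.

Final answer: 5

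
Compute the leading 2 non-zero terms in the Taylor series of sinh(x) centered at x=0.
x^3/6 + x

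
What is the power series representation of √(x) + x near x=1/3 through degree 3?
1/3 + √(3)/3 + (√(3)/2 + 1)·(x - 1/3) - 3·√(3)·(x - 1/3)^2/8 + 9·√(3)·(x - 1/3)^3/16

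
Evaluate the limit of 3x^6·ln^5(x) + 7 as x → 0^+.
The product is a 0·∞ indeterminate form at x → 0⁺.
Rewrite the product as 3·ln^5(x) / x^(-6) and apply L'Hôpital, or use the standard hierarchy x^(-6) ≫ |ln x|^5 as x → 0⁺.
The indeterminate product → 0, so the limit = 7.

Final answer: 7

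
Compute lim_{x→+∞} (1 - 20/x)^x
As x → +∞: this is the defining limit (1 - 20/x)^x → e^(-20).
Limit = e^(-20).

Final answer: e^(-20)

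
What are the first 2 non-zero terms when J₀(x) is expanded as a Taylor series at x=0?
1 - x^2/4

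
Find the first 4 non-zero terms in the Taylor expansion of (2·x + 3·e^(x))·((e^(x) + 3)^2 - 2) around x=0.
51·x^3 + 76·x^2 + 94·x + 42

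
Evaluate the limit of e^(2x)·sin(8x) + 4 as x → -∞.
Evaluate the dominant behaviour as x → -∞; each term tends to a finite value or vanishes.
Limit = 4.

Final answer: 4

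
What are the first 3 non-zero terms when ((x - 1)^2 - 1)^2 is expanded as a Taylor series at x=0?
x^4 - 4·x^3 + 4·x^2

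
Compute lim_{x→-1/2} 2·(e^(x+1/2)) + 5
Direct substitution at x = -1/2 gives 7.

Final answer: 7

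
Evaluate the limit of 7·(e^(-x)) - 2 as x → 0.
Direct substitution at x = 0 gives 5.

Final answer: 5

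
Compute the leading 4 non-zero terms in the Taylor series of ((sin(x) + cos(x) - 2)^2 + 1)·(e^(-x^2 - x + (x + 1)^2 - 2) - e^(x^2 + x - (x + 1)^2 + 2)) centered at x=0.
x^3·(2·e^(-1)/3 + 4·e) + x^2·(-5·e + e^(-1)) + 4·e·x - 2·e + 2·e^(-1)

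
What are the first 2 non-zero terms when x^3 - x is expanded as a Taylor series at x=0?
x^3 - x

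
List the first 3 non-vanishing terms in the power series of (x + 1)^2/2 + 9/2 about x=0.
x^2/2 + x + 5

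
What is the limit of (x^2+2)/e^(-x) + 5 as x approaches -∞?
The quotient is an ∞/∞ indeterminate form as x → -∞.
Compare growth rates of the dominant terms (exponentials ≫ polynomials ≫ logarithms), or apply L'Hôpital's rule; the quotient → 0.
Adding the constant: 0 + 5 = 5. Limit = 5.

Final answer: 5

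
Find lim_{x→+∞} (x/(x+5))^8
As x → +∞: x/(x+5) = 1/(1 + 5/x) → 1, and the 8th power of a limit-1 base also → 1.
Limit = 1.

Final answer: 1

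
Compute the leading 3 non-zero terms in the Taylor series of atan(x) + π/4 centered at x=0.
-x^3/3 + x + π/4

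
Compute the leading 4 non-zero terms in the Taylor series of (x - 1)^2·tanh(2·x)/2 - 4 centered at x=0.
-x^3/3 - 2·x^2 + x - 4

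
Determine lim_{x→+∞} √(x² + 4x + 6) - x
As x → +∞: multiply by the conjugate to get (4x+6)/(√(x²+4x+6)+x); the denominator ~ 2x, so the limit is 4/2 = 2.
Limit = 2.

Final answer: 2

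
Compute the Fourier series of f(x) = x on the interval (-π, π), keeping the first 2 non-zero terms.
2·sin(x) - sin(2·x)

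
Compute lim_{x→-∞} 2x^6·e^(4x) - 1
The product is a 0·∞ indeterminate form at x → -∞.
Rewrite the product as 2x^6 / e^(-4x) (an ∞/∞ form) and apply L'Hôpital, or use the standard hierarchy e^(4|x|) ≫ |x^6| as x → -∞.
The indeterminate product → 0, so the limit = -1.

Final answer: -1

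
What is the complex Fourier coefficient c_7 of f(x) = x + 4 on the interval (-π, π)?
Compute the real Fourier coefficients first: a_7 = 0, b_7 = 2/7.
Then c_7 = (a_7 − i·b_7)/2 = -i/7.

Final answer: -i/7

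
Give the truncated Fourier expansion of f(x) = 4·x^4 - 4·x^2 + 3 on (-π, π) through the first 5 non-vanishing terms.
(208 - 32·π^2)·cos(x) + (-16 + 8·π^2)·cos(2·x) + (112/27 - 32·π^2/9)·cos(3·x) + (-7/4 + 2·π^2)·cos(4·x) - 4·π^2/3 + 3 + 4·π^4/5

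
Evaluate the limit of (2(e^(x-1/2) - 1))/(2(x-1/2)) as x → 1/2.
Both numerator and denominator → 0 as x → 1/2; this is a 0/0 indeterminate form.
Expand each to leading order near x = 1/2: numerator ~ 2·(x - 1/2), denominator ~ 2·(x - 1/2).
The limit of the ratio is 1.

Final answer: 1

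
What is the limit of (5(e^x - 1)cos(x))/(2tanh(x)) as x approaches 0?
Both numerator and denominator → 0 as x → 0; this is a 0/0 indeterminate form.
Expand each to leading order near x = 0: numerator ~ 5·x, denominator ~ 2·x.
The limit of the ratio is 5/2.

Final answer: 5/2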